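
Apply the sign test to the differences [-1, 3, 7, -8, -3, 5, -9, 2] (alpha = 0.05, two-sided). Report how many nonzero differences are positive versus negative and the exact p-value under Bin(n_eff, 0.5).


Step 1: Discard zero differences. Original n = 8; n_eff = number of nonzero differences = 8.
Nonzero differences (with sign): -1, +3, +7, -8, -3, +5, -9, +2
Step 2: Count signs: positive = 4, negative = 4.
Step 3: Under H0: P(positive) = 0.5, so the number of positives S ~ Bin(8, 0.5).
Step 4: Two-sided exact p-value = sum of Bin(8,0.5) probabilities at or below the observed probability = 1.000000.
Step 5: alpha = 0.05. fail to reject H0.

n_eff = 8, pos = 4, neg = 4, p = 1.000000, fail to reject H0.


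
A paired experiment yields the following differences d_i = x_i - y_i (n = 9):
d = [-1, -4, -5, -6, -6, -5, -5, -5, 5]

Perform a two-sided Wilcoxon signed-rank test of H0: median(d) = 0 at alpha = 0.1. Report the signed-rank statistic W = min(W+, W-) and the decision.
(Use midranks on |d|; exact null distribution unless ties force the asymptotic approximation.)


Step 1: Drop any zero differences (none here) and take |d_i|.
|d| = [1, 4, 5, 6, 6, 5, 5, 5, 5]
Step 2: Midrank |d_i| (ties get averaged ranks).
ranks: |1|->1, |4|->2, |5|->5, |6|->8.5, |6|->8.5, |5|->5, |5|->5, |5|->5, |5|->5
Step 3: Attach original signs; sum ranks with positive sign and with negative sign.
W+ = 5 = 5
W- = 1 + 2 + 5 + 8.5 + 8.5 + 5 + 5 + 5 = 40
(Check: W+ + W- = 45 should equal n(n+1)/2 = 45.)
Step 4: Test statistic W = min(W+, W-) = 5.
Step 5: Ties in |d|, so use the tie-corrected normal approximation.
        E[W] = n(n+1)/4 = 9*10/4 = 22.5.
        Tie groups: |d|=5 (t=5), |d|=6 (t=2); sum(t^3 - t) = 126.
        Var[W] = n(n+1)(2n+1)/24 - sum(t^3-t)/48 = 1710/24 - 126/48 = 68.625.
        z = (W - E[W]) / sqrt(Var[W]) = (5 - 22.5) / 8.2840 = -2.1125.
        Two-sided p = 2*Phi(z) = 0.034644.
Step 6: alpha = 0.1. reject H0.

W+ = 5, W- = 40, W = min = 5, p = 0.034644, reject H0.


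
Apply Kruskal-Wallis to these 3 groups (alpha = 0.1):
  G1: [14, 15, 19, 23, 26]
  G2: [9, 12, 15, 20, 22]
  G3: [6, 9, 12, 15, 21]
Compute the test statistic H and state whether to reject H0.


Step 1: Combine all N = 15 observations and assign midranks.
sorted (value, group, rank): (6,G3,1), (9,G2,2.5), (9,G3,2.5), (12,G2,4.5), (12,G3,4.5), (14,G1,6), (15,G1,8), (15,G2,8), (15,G3,8), (19,G1,10), (20,G2,11), (21,G3,12), (22,G2,13), (23,G1,14), (26,G1,15)
Step 2: Sum ranks within each group.
R_1 = 53 (n_1 = 5)
R_2 = 39 (n_2 = 5)
R_3 = 28 (n_3 = 5)
Step 3: H = 12/(N(N+1)) * sum(R_i^2/n_i) - 3(N+1)
     = 12/(15*16) * (53^2/5 + 39^2/5 + 28^2/5) - 3*16
     = 0.050000 * 1022.8 - 48
     = 3.140000.
Step 4: Ties present; correction factor C = 1 - 36/(15^3 - 15) = 0.989286. Corrected H = 3.140000 / 0.989286 = 3.174007.
Step 5: Under H0, H ~ chi^2(2); p-value = 0.204538.
Step 6: alpha = 0.1. fail to reject H0.

H = 3.1740, df = 2, p = 0.204538, fail to reject H0.


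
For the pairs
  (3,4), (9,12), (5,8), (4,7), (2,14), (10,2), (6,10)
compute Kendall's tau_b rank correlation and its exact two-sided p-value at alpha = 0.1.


Step 1: Enumerate the 21 unordered pairs (i,j) with i<j and classify each by sign(x_j-x_i) * sign(y_j-y_i).
  (1,2):dx=+6,dy=+8->C; (1,3):dx=+2,dy=+4->C; (1,4):dx=+1,dy=+3->C; (1,5):dx=-1,dy=+10->D
  (1,6):dx=+7,dy=-2->D; (1,7):dx=+3,dy=+6->C; (2,3):dx=-4,dy=-4->C; (2,4):dx=-5,dy=-5->C
  (2,5):dx=-7,dy=+2->D; (2,6):dx=+1,dy=-10->D; (2,7):dx=-3,dy=-2->C; (3,4):dx=-1,dy=-1->C
  (3,5):dx=-3,dy=+6->D; (3,6):dx=+5,dy=-6->D; (3,7):dx=+1,dy=+2->C; (4,5):dx=-2,dy=+7->D
  (4,6):dx=+6,dy=-5->D; (4,7):dx=+2,dy=+3->C; (5,6):dx=+8,dy=-12->D; (5,7):dx=+4,dy=-4->D
  (6,7):dx=-4,dy=+8->D
Step 2: C = 10, D = 11, total pairs = 21.
Step 3: tau = (C - D)/(n(n-1)/2) = (10 - 11)/21 = -0.047619.
Step 4: Exact two-sided p-value (enumerate n! = 5040 permutations of y under H0): p = 1.000000.
Step 5: alpha = 0.1. fail to reject H0.

tau_b = -0.0476 (C=10, D=11), p = 1.000000, fail to reject H0.


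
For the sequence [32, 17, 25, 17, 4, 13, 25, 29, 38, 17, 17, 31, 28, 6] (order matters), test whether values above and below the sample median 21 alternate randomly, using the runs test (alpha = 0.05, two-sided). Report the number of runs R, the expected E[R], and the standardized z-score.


Step 1: Compute median = 21; label A = above, B = below.
Labels in order: ABABBBAAABBAAB  (n_A = 7, n_B = 7)
Step 2: Count runs R = 8.
Step 3: Under H0 (random ordering), E[R] = 2*n_A*n_B/(n_A+n_B) + 1 = 2*7*7/14 + 1 = 8.0000.
        Var[R] = 2*n_A*n_B*(2*n_A*n_B - n_A - n_B) / ((n_A+n_B)^2 * (n_A+n_B-1)) = 8232/2548 = 3.2308.
        SD[R] = 1.7974.
Step 4: R = E[R], so z = 0 with no continuity correction.
Step 5: Two-sided p-value via normal approximation = 2*(1 - Phi(|z|)) = 1.000000.
Step 6: alpha = 0.05. fail to reject H0.

R = 8, z = 0.0000, p = 1.000000, fail to reject H0.


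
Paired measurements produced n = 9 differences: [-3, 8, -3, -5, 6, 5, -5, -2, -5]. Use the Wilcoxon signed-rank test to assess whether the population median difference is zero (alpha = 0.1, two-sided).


Step 1: Drop any zero differences (none here) and take |d_i|.
|d| = [3, 8, 3, 5, 6, 5, 5, 2, 5]
Step 2: Midrank |d_i| (ties get averaged ranks).
ranks: |3|->2.5, |8|->9, |3|->2.5, |5|->5.5, |6|->8, |5|->5.5, |5|->5.5, |2|->1, |5|->5.5
Step 3: Attach original signs; sum ranks with positive sign and with negative sign.
W+ = 9 + 8 + 5.5 = 22.5
W- = 2.5 + 2.5 + 5.5 + 5.5 + 1 + 5.5 = 22.5
(Check: W+ + W- = 45 should equal n(n+1)/2 = 45.)
Step 4: Test statistic W = min(W+, W-) = 22.5.
Step 5: Ties in |d|, so use the tie-corrected normal approximation.
        E[W] = n(n+1)/4 = 9*10/4 = 22.5.
        Tie groups: |d|=3 (t=2), |d|=5 (t=4); sum(t^3 - t) = 66.
        Var[W] = n(n+1)(2n+1)/24 - sum(t^3-t)/48 = 1710/24 - 66/48 = 69.875.
        z = (W - E[W]) / sqrt(Var[W]) = (22.5 - 22.5) / 8.3591 = 0.0000.
        Two-sided p = 2*Phi(z) = 1.000000.
Step 6: alpha = 0.1. fail to reject H0.

W+ = 22.5, W- = 22.5, W = min = 22.5, p = 1.000000, fail to reject H0.


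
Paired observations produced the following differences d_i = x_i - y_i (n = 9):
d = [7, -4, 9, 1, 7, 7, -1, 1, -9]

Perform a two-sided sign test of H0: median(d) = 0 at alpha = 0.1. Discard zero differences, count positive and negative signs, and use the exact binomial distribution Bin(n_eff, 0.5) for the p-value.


Step 1: Discard zero differences. Original n = 9; n_eff = number of nonzero differences = 9.
Nonzero differences (with sign): +7, -4, +9, +1, +7, +7, -1, +1, -9
Step 2: Count signs: positive = 6, negative = 3.
Step 3: Under H0: P(positive) = 0.5, so the number of positives S ~ Bin(9, 0.5).
Step 4: Two-sided exact p-value = sum of Bin(9,0.5) probabilities at or below the observed probability = 0.507812.
Step 5: alpha = 0.1. fail to reject H0.

n_eff = 9, pos = 6, neg = 3, p = 0.507812, fail to reject H0.


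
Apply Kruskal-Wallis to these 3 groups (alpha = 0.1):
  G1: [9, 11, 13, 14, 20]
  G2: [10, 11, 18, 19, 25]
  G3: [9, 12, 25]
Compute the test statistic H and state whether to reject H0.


Step 1: Combine all N = 13 observations and assign midranks.
sorted (value, group, rank): (9,G1,1.5), (9,G3,1.5), (10,G2,3), (11,G1,4.5), (11,G2,4.5), (12,G3,6), (13,G1,7), (14,G1,8), (18,G2,9), (19,G2,10), (20,G1,11), (25,G2,12.5), (25,G3,12.5)
Step 2: Sum ranks within each group.
R_1 = 32 (n_1 = 5)
R_2 = 39 (n_2 = 5)
R_3 = 20 (n_3 = 3)
Step 3: H = 12/(N(N+1)) * sum(R_i^2/n_i) - 3(N+1)
     = 12/(13*14) * (32^2/5 + 39^2/5 + 20^2/3) - 3*14
     = 0.065934 * 642.333 - 42
     = 0.351648.
Step 4: Ties present; correction factor C = 1 - 18/(13^3 - 13) = 0.991758. Corrected H = 0.351648 / 0.991758 = 0.354571.
Step 5: Under H0, H ~ chi^2(2); p-value = 0.837541.
Step 6: alpha = 0.1. fail to reject H0.

H = 0.3546, df = 2, p = 0.837541, fail to reject H0.


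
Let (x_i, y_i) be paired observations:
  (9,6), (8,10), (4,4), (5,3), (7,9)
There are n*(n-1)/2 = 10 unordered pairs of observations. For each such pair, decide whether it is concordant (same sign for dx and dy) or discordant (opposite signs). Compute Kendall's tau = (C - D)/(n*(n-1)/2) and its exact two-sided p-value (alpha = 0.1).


Step 1: Enumerate the 10 unordered pairs (i,j) with i<j and classify each by sign(x_j-x_i) * sign(y_j-y_i).
  (1,2):dx=-1,dy=+4->D; (1,3):dx=-5,dy=-2->C; (1,4):dx=-4,dy=-3->C; (1,5):dx=-2,dy=+3->D
  (2,3):dx=-4,dy=-6->C; (2,4):dx=-3,dy=-7->C; (2,5):dx=-1,dy=-1->C; (3,4):dx=+1,dy=-1->D
  (3,5):dx=+3,dy=+5->C; (4,5):dx=+2,dy=+6->C
Step 2: C = 7, D = 3, total pairs = 10.
Step 3: tau = (C - D)/(n(n-1)/2) = (7 - 3)/10 = 0.400000.
Step 4: Exact two-sided p-value (enumerate n! = 120 permutations of y under H0): p = 0.483333.
Step 5: alpha = 0.1. fail to reject H0.

tau_b = 0.4000 (C=7, D=3), p = 0.483333, fail to reject H0.


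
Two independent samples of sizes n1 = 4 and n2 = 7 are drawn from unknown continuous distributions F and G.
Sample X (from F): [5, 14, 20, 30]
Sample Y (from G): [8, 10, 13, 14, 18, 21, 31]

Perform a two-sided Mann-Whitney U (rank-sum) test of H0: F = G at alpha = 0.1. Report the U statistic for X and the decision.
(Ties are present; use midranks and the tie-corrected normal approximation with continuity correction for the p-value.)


Step 1: Combine and sort all 11 observations; assign midranks.
sorted (value, group): (5,X), (8,Y), (10,Y), (13,Y), (14,X), (14,Y), (18,Y), (20,X), (21,Y), (30,X), (31,Y)
ranks: 5->1, 8->2, 10->3, 13->4, 14->5.5, 14->5.5, 18->7, 20->8, 21->9, 30->10, 31->11
Step 2: Rank sum for X: R1 = 1 + 5.5 + 8 + 10 = 24.5.
Step 3: U_X = R1 - n1(n1+1)/2 = 24.5 - 4*5/2 = 24.5 - 10 = 14.5.
       U_Y = n1*n2 - U_X = 28 - 14.5 = 13.5.
Step 4: Ties are present, so use the tie-corrected normal approximation (with continuity correction) for the p-value.
Step 5: p-value = 1.000000; compare to alpha = 0.1. fail to reject H0.

U_X = 14.5, p = 1.000000, fail to reject H0 at alpha = 0.1.


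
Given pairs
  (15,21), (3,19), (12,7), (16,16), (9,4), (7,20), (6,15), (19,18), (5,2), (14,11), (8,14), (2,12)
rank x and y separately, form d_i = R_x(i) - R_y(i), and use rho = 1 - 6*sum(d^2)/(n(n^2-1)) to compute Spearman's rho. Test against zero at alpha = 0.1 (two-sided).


Step 1: Rank x and y separately (midranks; no ties here).
rank(x): 15->10, 3->2, 12->8, 16->11, 9->7, 7->5, 6->4, 19->12, 5->3, 14->9, 8->6, 2->1
rank(y): 21->12, 19->10, 7->3, 16->8, 4->2, 20->11, 15->7, 18->9, 2->1, 11->4, 14->6, 12->5
Step 2: d_i = R_x(i) - R_y(i); compute d_i^2.
  (10-12)^2=4, (2-10)^2=64, (8-3)^2=25, (11-8)^2=9, (7-2)^2=25, (5-11)^2=36, (4-7)^2=9, (12-9)^2=9, (3-1)^2=4, (9-4)^2=25, (6-6)^2=0, (1-5)^2=16
sum(d^2) = 226.
Step 3: rho = 1 - 6*226 / (12*(12^2 - 1)) = 1 - 1356/1716 = 0.209790.
Step 4: Under H0, t = rho * sqrt((n-2)/(1-rho^2)) = 0.6785 ~ t(10).
Step 5: Two-sided p-value from the t-distribution with 10 df = 0.512841.
Step 6: alpha = 0.1. fail to reject H0.

rho = 0.2098, p = 0.512841, fail to reject H0 at alpha = 0.1.


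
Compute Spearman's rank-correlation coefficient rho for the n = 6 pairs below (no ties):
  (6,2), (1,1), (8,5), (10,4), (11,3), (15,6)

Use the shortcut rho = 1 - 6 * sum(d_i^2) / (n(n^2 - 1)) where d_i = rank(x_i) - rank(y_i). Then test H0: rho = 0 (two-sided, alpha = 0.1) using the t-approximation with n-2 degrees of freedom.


Step 1: Rank x and y separately (midranks; no ties here).
rank(x): 6->2, 1->1, 8->3, 10->4, 11->5, 15->6
rank(y): 2->2, 1->1, 5->5, 4->4, 3->3, 6->6
Step 2: d_i = R_x(i) - R_y(i); compute d_i^2.
  (2-2)^2=0, (1-1)^2=0, (3-5)^2=4, (4-4)^2=0, (5-3)^2=4, (6-6)^2=0
sum(d^2) = 8.
Step 3: rho = 1 - 6*8 / (6*(6^2 - 1)) = 1 - 48/210 = 0.771429.
Step 4: Under H0, t = rho * sqrt((n-2)/(1-rho^2)) = 2.4247 ~ t(4).
Step 5: Two-sided p-value from the t-distribution with 4 df = 0.072397.
Step 6: alpha = 0.1. reject H0.

rho = 0.7714, p = 0.072397, reject H0 at alpha = 0.1.


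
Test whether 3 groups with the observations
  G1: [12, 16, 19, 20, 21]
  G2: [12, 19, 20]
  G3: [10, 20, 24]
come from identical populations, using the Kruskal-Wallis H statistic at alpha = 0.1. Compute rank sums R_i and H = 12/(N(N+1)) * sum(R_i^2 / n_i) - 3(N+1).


Step 1: Combine all N = 11 observations and assign midranks.
sorted (value, group, rank): (10,G3,1), (12,G1,2.5), (12,G2,2.5), (16,G1,4), (19,G1,5.5), (19,G2,5.5), (20,G1,8), (20,G2,8), (20,G3,8), (21,G1,10), (24,G3,11)
Step 2: Sum ranks within each group.
R_1 = 30 (n_1 = 5)
R_2 = 16 (n_2 = 3)
R_3 = 20 (n_3 = 3)
Step 3: H = 12/(N(N+1)) * sum(R_i^2/n_i) - 3(N+1)
     = 12/(11*12) * (30^2/5 + 16^2/3 + 20^2/3) - 3*12
     = 0.090909 * 398.667 - 36
     = 0.242424.
Step 4: Ties present; correction factor C = 1 - 36/(11^3 - 11) = 0.972727. Corrected H = 0.242424 / 0.972727 = 0.249221.
Step 5: Under H0, H ~ chi^2(2); p-value = 0.882841.
Step 6: alpha = 0.1. fail to reject H0.

H = 0.2492, df = 2, p = 0.882841, fail to reject H0.


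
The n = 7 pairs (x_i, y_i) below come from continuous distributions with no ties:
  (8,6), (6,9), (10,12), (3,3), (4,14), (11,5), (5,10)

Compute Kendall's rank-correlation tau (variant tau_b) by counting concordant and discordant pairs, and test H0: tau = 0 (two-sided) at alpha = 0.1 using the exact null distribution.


Step 1: Enumerate the 21 unordered pairs (i,j) with i<j and classify each by sign(x_j-x_i) * sign(y_j-y_i).
  (1,2):dx=-2,dy=+3->D; (1,3):dx=+2,dy=+6->C; (1,4):dx=-5,dy=-3->C; (1,5):dx=-4,dy=+8->D
  (1,6):dx=+3,dy=-1->D; (1,7):dx=-3,dy=+4->D; (2,3):dx=+4,dy=+3->C; (2,4):dx=-3,dy=-6->C
  (2,5):dx=-2,dy=+5->D; (2,6):dx=+5,dy=-4->D; (2,7):dx=-1,dy=+1->D; (3,4):dx=-7,dy=-9->C
  (3,5):dx=-6,dy=+2->D; (3,6):dx=+1,dy=-7->D; (3,7):dx=-5,dy=-2->C; (4,5):dx=+1,dy=+11->C
  (4,6):dx=+8,dy=+2->C; (4,7):dx=+2,dy=+7->C; (5,6):dx=+7,dy=-9->D; (5,7):dx=+1,dy=-4->D
  (6,7):dx=-6,dy=+5->D
Step 2: C = 9, D = 12, total pairs = 21.
Step 3: tau = (C - D)/(n(n-1)/2) = (9 - 12)/21 = -0.142857.
Step 4: Exact two-sided p-value (enumerate n! = 5040 permutations of y under H0): p = 0.772619.
Step 5: alpha = 0.1. fail to reject H0.

tau_b = -0.1429 (C=9, D=12), p = 0.772619, fail to reject H0.


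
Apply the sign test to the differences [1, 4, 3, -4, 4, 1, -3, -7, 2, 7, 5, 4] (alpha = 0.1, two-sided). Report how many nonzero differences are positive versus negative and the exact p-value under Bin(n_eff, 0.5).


Step 1: Discard zero differences. Original n = 12; n_eff = number of nonzero differences = 12.
Nonzero differences (with sign): +1, +4, +3, -4, +4, +1, -3, -7, +2, +7, +5, +4
Step 2: Count signs: positive = 9, negative = 3.
Step 3: Under H0: P(positive) = 0.5, so the number of positives S ~ Bin(12, 0.5).
Step 4: Two-sided exact p-value = sum of Bin(12,0.5) probabilities at or below the observed probability = 0.145996.
Step 5: alpha = 0.1. fail to reject H0.

n_eff = 12, pos = 9, neg = 3, p = 0.145996, fail to reject H0.


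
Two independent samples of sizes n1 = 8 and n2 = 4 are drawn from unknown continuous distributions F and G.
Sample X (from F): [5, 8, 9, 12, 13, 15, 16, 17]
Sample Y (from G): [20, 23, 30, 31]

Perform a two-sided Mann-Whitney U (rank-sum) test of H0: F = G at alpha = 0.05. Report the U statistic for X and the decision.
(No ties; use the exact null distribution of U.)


Step 1: Combine and sort all 12 observations; assign midranks.
sorted (value, group): (5,X), (8,X), (9,X), (12,X), (13,X), (15,X), (16,X), (17,X), (20,Y), (23,Y), (30,Y), (31,Y)
ranks: 5->1, 8->2, 9->3, 12->4, 13->5, 15->6, 16->7, 17->8, 20->9, 23->10, 30->11, 31->12
Step 2: Rank sum for X: R1 = 1 + 2 + 3 + 4 + 5 + 6 + 7 + 8 = 36.
Step 3: U_X = R1 - n1(n1+1)/2 = 36 - 8*9/2 = 36 - 36 = 0.
       U_Y = n1*n2 - U_X = 32 - 0 = 32.
Step 4: No ties, so the exact null distribution of U (based on enumerating the C(12,8) = 495 equally likely rank assignments) gives the two-sided p-value.
Step 5: p-value = 0.004040; compare to alpha = 0.05. reject H0.

U_X = 0, p = 0.004040, reject H0 at alpha = 0.05.


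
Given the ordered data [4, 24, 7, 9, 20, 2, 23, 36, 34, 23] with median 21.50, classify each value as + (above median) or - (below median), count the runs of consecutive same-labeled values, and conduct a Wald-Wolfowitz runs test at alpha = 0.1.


Step 1: Compute median = 21.50; label A = above, B = below.
Labels in order: BABBBBAAAA  (n_A = 5, n_B = 5)
Step 2: Count runs R = 4.
Step 3: Under H0 (random ordering), E[R] = 2*n_A*n_B/(n_A+n_B) + 1 = 2*5*5/10 + 1 = 6.0000.
        Var[R] = 2*n_A*n_B*(2*n_A*n_B - n_A - n_B) / ((n_A+n_B)^2 * (n_A+n_B-1)) = 2000/900 = 2.2222.
        SD[R] = 1.4907.
Step 4: Continuity-corrected z = (R + 0.5 - E[R]) / SD[R] = (4 + 0.5 - 6.0000) / 1.4907 = -1.0062.
Step 5: Two-sided p-value via normal approximation = 2*(1 - Phi(|z|)) = 0.314305.
Step 6: alpha = 0.1. fail to reject H0.

R = 4, z = -1.0062, p = 0.314305, fail to reject H0.


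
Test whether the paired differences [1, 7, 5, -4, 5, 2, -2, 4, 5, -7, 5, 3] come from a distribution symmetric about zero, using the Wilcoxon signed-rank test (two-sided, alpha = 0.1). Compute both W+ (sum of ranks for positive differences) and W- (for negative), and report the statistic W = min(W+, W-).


Step 1: Drop any zero differences (none here) and take |d_i|.
|d| = [1, 7, 5, 4, 5, 2, 2, 4, 5, 7, 5, 3]
Step 2: Midrank |d_i| (ties get averaged ranks).
ranks: |1|->1, |7|->11.5, |5|->8.5, |4|->5.5, |5|->8.5, |2|->2.5, |2|->2.5, |4|->5.5, |5|->8.5, |7|->11.5, |5|->8.5, |3|->4
Step 3: Attach original signs; sum ranks with positive sign and with negative sign.
W+ = 1 + 11.5 + 8.5 + 8.5 + 2.5 + 5.5 + 8.5 + 8.5 + 4 = 58.5
W- = 5.5 + 2.5 + 11.5 = 19.5
(Check: W+ + W- = 78 should equal n(n+1)/2 = 78.)
Step 4: Test statistic W = min(W+, W-) = 19.5.
Step 5: Ties in |d|, so use the tie-corrected normal approximation.
        E[W] = n(n+1)/4 = 12*13/4 = 39.
        Tie groups: |d|=2 (t=2), |d|=4 (t=2), |d|=5 (t=4), |d|=7 (t=2); sum(t^3 - t) = 78.
        Var[W] = n(n+1)(2n+1)/24 - sum(t^3-t)/48 = 3900/24 - 78/48 = 160.875.
        z = (W - E[W]) / sqrt(Var[W]) = (19.5 - 39) / 12.6837 = -1.5374.
        Two-sided p = 2*Phi(z) = 0.124192.
Step 6: alpha = 0.1. fail to reject H0.

W+ = 58.5, W- = 19.5, W = min = 19.5, p = 0.124192, fail to reject H0.


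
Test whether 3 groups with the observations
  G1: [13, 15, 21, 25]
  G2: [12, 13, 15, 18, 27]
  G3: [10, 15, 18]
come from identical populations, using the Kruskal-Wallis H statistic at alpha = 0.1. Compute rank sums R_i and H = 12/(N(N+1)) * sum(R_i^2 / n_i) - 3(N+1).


Step 1: Combine all N = 12 observations and assign midranks.
sorted (value, group, rank): (10,G3,1), (12,G2,2), (13,G1,3.5), (13,G2,3.5), (15,G1,6), (15,G2,6), (15,G3,6), (18,G2,8.5), (18,G3,8.5), (21,G1,10), (25,G1,11), (27,G2,12)
Step 2: Sum ranks within each group.
R_1 = 30.5 (n_1 = 4)
R_2 = 32 (n_2 = 5)
R_3 = 15.5 (n_3 = 3)
Step 3: H = 12/(N(N+1)) * sum(R_i^2/n_i) - 3(N+1)
     = 12/(12*13) * (30.5^2/4 + 32^2/5 + 15.5^2/3) - 3*13
     = 0.076923 * 517.446 - 39
     = 0.803526.
Step 4: Ties present; correction factor C = 1 - 36/(12^3 - 12) = 0.979021. Corrected H = 0.803526 / 0.979021 = 0.820744.
Step 5: Under H0, H ~ chi^2(2); p-value = 0.663403.
Step 6: alpha = 0.1. fail to reject H0.

H = 0.8207, df = 2, p = 0.663403, fail to reject H0.


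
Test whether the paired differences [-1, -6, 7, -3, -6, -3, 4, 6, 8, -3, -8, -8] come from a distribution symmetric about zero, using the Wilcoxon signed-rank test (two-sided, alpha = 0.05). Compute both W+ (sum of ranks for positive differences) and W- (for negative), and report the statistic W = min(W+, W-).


Step 1: Drop any zero differences (none here) and take |d_i|.
|d| = [1, 6, 7, 3, 6, 3, 4, 6, 8, 3, 8, 8]
Step 2: Midrank |d_i| (ties get averaged ranks).
ranks: |1|->1, |6|->7, |7|->9, |3|->3, |6|->7, |3|->3, |4|->5, |6|->7, |8|->11, |3|->3, |8|->11, |8|->11
Step 3: Attach original signs; sum ranks with positive sign and with negative sign.
W+ = 9 + 5 + 7 + 11 = 32
W- = 1 + 7 + 3 + 7 + 3 + 3 + 11 + 11 = 46
(Check: W+ + W- = 78 should equal n(n+1)/2 = 78.)
Step 4: Test statistic W = min(W+, W-) = 32.
Step 5: Ties in |d|, so use the tie-corrected normal approximation.
        E[W] = n(n+1)/4 = 12*13/4 = 39.
        Tie groups: |d|=3 (t=3), |d|=6 (t=3), |d|=8 (t=3); sum(t^3 - t) = 72.
        Var[W] = n(n+1)(2n+1)/24 - sum(t^3-t)/48 = 3900/24 - 72/48 = 161.
        z = (W - E[W]) / sqrt(Var[W]) = (32 - 39) / 12.6886 = -0.5517.
        Two-sided p = 2*Phi(z) = 0.581169.
Step 6: alpha = 0.05. fail to reject H0.

W+ = 32, W- = 46, W = min = 32, p = 0.581169, fail to reject H0.


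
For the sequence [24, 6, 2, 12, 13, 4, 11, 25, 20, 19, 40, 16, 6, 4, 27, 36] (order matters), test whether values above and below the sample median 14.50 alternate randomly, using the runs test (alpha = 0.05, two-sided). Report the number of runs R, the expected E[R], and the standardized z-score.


Step 1: Compute median = 14.50; label A = above, B = below.
Labels in order: ABBBBBBAAAAABBAA  (n_A = 8, n_B = 8)
Step 2: Count runs R = 5.
Step 3: Under H0 (random ordering), E[R] = 2*n_A*n_B/(n_A+n_B) + 1 = 2*8*8/16 + 1 = 9.0000.
        Var[R] = 2*n_A*n_B*(2*n_A*n_B - n_A - n_B) / ((n_A+n_B)^2 * (n_A+n_B-1)) = 14336/3840 = 3.7333.
        SD[R] = 1.9322.
Step 4: Continuity-corrected z = (R + 0.5 - E[R]) / SD[R] = (5 + 0.5 - 9.0000) / 1.9322 = -1.8114.
Step 5: Two-sided p-value via normal approximation = 2*(1 - Phi(|z|)) = 0.070076.
Step 6: alpha = 0.05. fail to reject H0.

R = 5, z = -1.8114, p = 0.070076, fail to reject H0.


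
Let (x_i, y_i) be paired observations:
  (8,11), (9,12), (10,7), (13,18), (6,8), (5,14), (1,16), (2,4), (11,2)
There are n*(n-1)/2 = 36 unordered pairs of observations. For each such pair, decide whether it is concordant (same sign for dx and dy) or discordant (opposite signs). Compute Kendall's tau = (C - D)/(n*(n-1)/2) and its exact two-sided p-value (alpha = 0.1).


Step 1: Enumerate the 36 unordered pairs (i,j) with i<j and classify each by sign(x_j-x_i) * sign(y_j-y_i).
  (1,2):dx=+1,dy=+1->C; (1,3):dx=+2,dy=-4->D; (1,4):dx=+5,dy=+7->C; (1,5):dx=-2,dy=-3->C
  (1,6):dx=-3,dy=+3->D; (1,7):dx=-7,dy=+5->D; (1,8):dx=-6,dy=-7->C; (1,9):dx=+3,dy=-9->D
  (2,3):dx=+1,dy=-5->D; (2,4):dx=+4,dy=+6->C; (2,5):dx=-3,dy=-4->C; (2,6):dx=-4,dy=+2->D
  (2,7):dx=-8,dy=+4->D; (2,8):dx=-7,dy=-8->C; (2,9):dx=+2,dy=-10->D; (3,4):dx=+3,dy=+11->C
  (3,5):dx=-4,dy=+1->D; (3,6):dx=-5,dy=+7->D; (3,7):dx=-9,dy=+9->D; (3,8):dx=-8,dy=-3->C
  (3,9):dx=+1,dy=-5->D; (4,5):dx=-7,dy=-10->C; (4,6):dx=-8,dy=-4->C; (4,7):dx=-12,dy=-2->C
  (4,8):dx=-11,dy=-14->C; (4,9):dx=-2,dy=-16->C; (5,6):dx=-1,dy=+6->D; (5,7):dx=-5,dy=+8->D
  (5,8):dx=-4,dy=-4->C; (5,9):dx=+5,dy=-6->D; (6,7):dx=-4,dy=+2->D; (6,8):dx=-3,dy=-10->C
  (6,9):dx=+6,dy=-12->D; (7,8):dx=+1,dy=-12->D; (7,9):dx=+10,dy=-14->D; (8,9):dx=+9,dy=-2->D
Step 2: C = 16, D = 20, total pairs = 36.
Step 3: tau = (C - D)/(n(n-1)/2) = (16 - 20)/36 = -0.111111.
Step 4: Exact two-sided p-value (enumerate n! = 362880 permutations of y under H0): p = 0.761414.
Step 5: alpha = 0.1. fail to reject H0.

tau_b = -0.1111 (C=16, D=20), p = 0.761414, fail to reject H0.


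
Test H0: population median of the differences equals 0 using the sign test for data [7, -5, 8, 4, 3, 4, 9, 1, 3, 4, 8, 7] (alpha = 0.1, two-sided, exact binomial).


Step 1: Discard zero differences. Original n = 12; n_eff = number of nonzero differences = 12.
Nonzero differences (with sign): +7, -5, +8, +4, +3, +4, +9, +1, +3, +4, +8, +7
Step 2: Count signs: positive = 11, negative = 1.
Step 3: Under H0: P(positive) = 0.5, so the number of positives S ~ Bin(12, 0.5).
Step 4: Two-sided exact p-value = sum of Bin(12,0.5) probabilities at or below the observed probability = 0.006348.
Step 5: alpha = 0.1. reject H0.

n_eff = 12, pos = 11, neg = 1, p = 0.006348, reject H0.


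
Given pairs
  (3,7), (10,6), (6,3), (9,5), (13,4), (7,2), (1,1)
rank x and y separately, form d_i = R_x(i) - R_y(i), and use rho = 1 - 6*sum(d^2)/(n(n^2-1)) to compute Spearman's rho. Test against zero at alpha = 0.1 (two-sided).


Step 1: Rank x and y separately (midranks; no ties here).
rank(x): 3->2, 10->6, 6->3, 9->5, 13->7, 7->4, 1->1
rank(y): 7->7, 6->6, 3->3, 5->5, 4->4, 2->2, 1->1
Step 2: d_i = R_x(i) - R_y(i); compute d_i^2.
  (2-7)^2=25, (6-6)^2=0, (3-3)^2=0, (5-5)^2=0, (7-4)^2=9, (4-2)^2=4, (1-1)^2=0
sum(d^2) = 38.
Step 3: rho = 1 - 6*38 / (7*(7^2 - 1)) = 1 - 228/336 = 0.321429.
Step 4: Under H0, t = rho * sqrt((n-2)/(1-rho^2)) = 0.7590 ~ t(5).
Step 5: Two-sided p-value from the t-distribution with 5 df = 0.482072.
Step 6: alpha = 0.1. fail to reject H0.

rho = 0.3214, p = 0.482072, fail to reject H0 at alpha = 0.1.


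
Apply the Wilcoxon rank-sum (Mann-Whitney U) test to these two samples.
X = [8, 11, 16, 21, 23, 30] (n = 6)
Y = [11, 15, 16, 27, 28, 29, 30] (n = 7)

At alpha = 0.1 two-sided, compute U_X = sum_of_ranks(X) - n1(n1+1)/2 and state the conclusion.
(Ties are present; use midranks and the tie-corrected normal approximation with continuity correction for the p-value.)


Step 1: Combine and sort all 13 observations; assign midranks.
sorted (value, group): (8,X), (11,X), (11,Y), (15,Y), (16,X), (16,Y), (21,X), (23,X), (27,Y), (28,Y), (29,Y), (30,X), (30,Y)
ranks: 8->1, 11->2.5, 11->2.5, 15->4, 16->5.5, 16->5.5, 21->7, 23->8, 27->9, 28->10, 29->11, 30->12.5, 30->12.5
Step 2: Rank sum for X: R1 = 1 + 2.5 + 5.5 + 7 + 8 + 12.5 = 36.5.
Step 3: U_X = R1 - n1(n1+1)/2 = 36.5 - 6*7/2 = 36.5 - 21 = 15.5.
       U_Y = n1*n2 - U_X = 42 - 15.5 = 26.5.
Step 4: Ties are present, so use the tie-corrected normal approximation (with continuity correction) for the p-value.
Step 5: p-value = 0.473221; compare to alpha = 0.1. fail to reject H0.

U_X = 15.5, p = 0.473221, fail to reject H0 at alpha = 0.1.


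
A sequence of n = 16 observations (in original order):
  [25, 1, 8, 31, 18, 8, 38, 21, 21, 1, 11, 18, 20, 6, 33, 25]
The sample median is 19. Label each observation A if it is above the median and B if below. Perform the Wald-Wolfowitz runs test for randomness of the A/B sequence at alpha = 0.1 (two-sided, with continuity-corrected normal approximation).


Step 1: Compute median = 19; label A = above, B = below.
Labels in order: ABBABBAAABBBABAA  (n_A = 8, n_B = 8)
Step 2: Count runs R = 9.
Step 3: Under H0 (random ordering), E[R] = 2*n_A*n_B/(n_A+n_B) + 1 = 2*8*8/16 + 1 = 9.0000.
        Var[R] = 2*n_A*n_B*(2*n_A*n_B - n_A - n_B) / ((n_A+n_B)^2 * (n_A+n_B-1)) = 14336/3840 = 3.7333.
        SD[R] = 1.9322.
Step 4: R = E[R], so z = 0 with no continuity correction.
Step 5: Two-sided p-value via normal approximation = 2*(1 - Phi(|z|)) = 1.000000.
Step 6: alpha = 0.1. fail to reject H0.

R = 9, z = 0.0000, p = 1.000000, fail to reject H0.


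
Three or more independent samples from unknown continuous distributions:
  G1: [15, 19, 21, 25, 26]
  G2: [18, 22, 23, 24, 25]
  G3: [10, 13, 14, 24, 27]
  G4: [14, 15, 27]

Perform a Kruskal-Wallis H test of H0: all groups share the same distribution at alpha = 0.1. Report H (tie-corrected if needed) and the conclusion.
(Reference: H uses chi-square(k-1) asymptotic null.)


Step 1: Combine all N = 18 observations and assign midranks.
sorted (value, group, rank): (10,G3,1), (13,G3,2), (14,G3,3.5), (14,G4,3.5), (15,G1,5.5), (15,G4,5.5), (18,G2,7), (19,G1,8), (21,G1,9), (22,G2,10), (23,G2,11), (24,G2,12.5), (24,G3,12.5), (25,G1,14.5), (25,G2,14.5), (26,G1,16), (27,G3,17.5), (27,G4,17.5)
Step 2: Sum ranks within each group.
R_1 = 53 (n_1 = 5)
R_2 = 55 (n_2 = 5)
R_3 = 36.5 (n_3 = 5)
R_4 = 26.5 (n_4 = 3)
Step 3: H = 12/(N(N+1)) * sum(R_i^2/n_i) - 3(N+1)
     = 12/(18*19) * (53^2/5 + 55^2/5 + 36.5^2/5 + 26.5^2/3) - 3*19
     = 0.035088 * 1667.33 - 57
     = 1.502924.
Step 4: Ties present; correction factor C = 1 - 30/(18^3 - 18) = 0.994840. Corrected H = 1.502924 / 0.994840 = 1.510719.
Step 5: Under H0, H ~ chi^2(3); p-value = 0.679799.
Step 6: alpha = 0.1. fail to reject H0.

H = 1.5107, df = 3, p = 0.679799, fail to reject H0.


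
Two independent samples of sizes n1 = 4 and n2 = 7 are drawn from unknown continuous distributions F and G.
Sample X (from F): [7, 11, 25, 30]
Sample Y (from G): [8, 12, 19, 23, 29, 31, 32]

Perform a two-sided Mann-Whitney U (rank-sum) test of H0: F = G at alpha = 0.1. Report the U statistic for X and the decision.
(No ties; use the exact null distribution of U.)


Step 1: Combine and sort all 11 observations; assign midranks.
sorted (value, group): (7,X), (8,Y), (11,X), (12,Y), (19,Y), (23,Y), (25,X), (29,Y), (30,X), (31,Y), (32,Y)
ranks: 7->1, 8->2, 11->3, 12->4, 19->5, 23->6, 25->7, 29->8, 30->9, 31->10, 32->11
Step 2: Rank sum for X: R1 = 1 + 3 + 7 + 9 = 20.
Step 3: U_X = R1 - n1(n1+1)/2 = 20 - 4*5/2 = 20 - 10 = 10.
       U_Y = n1*n2 - U_X = 28 - 10 = 18.
Step 4: No ties, so the exact null distribution of U (based on enumerating the C(11,4) = 330 equally likely rank assignments) gives the two-sided p-value.
Step 5: p-value = 0.527273; compare to alpha = 0.1. fail to reject H0.

U_X = 10, p = 0.527273, fail to reject H0 at alpha = 0.1.


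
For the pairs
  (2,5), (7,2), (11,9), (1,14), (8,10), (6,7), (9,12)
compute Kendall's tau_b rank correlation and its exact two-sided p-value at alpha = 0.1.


Step 1: Enumerate the 21 unordered pairs (i,j) with i<j and classify each by sign(x_j-x_i) * sign(y_j-y_i).
  (1,2):dx=+5,dy=-3->D; (1,3):dx=+9,dy=+4->C; (1,4):dx=-1,dy=+9->D; (1,5):dx=+6,dy=+5->C
  (1,6):dx=+4,dy=+2->C; (1,7):dx=+7,dy=+7->C; (2,3):dx=+4,dy=+7->C; (2,4):dx=-6,dy=+12->D
  (2,5):dx=+1,dy=+8->C; (2,6):dx=-1,dy=+5->D; (2,7):dx=+2,dy=+10->C; (3,4):dx=-10,dy=+5->D
  (3,5):dx=-3,dy=+1->D; (3,6):dx=-5,dy=-2->C; (3,7):dx=-2,dy=+3->D; (4,5):dx=+7,dy=-4->D
  (4,6):dx=+5,dy=-7->D; (4,7):dx=+8,dy=-2->D; (5,6):dx=-2,dy=-3->C; (5,7):dx=+1,dy=+2->C
  (6,7):dx=+3,dy=+5->C
Step 2: C = 11, D = 10, total pairs = 21.
Step 3: tau = (C - D)/(n(n-1)/2) = (11 - 10)/21 = 0.047619.
Step 4: Exact two-sided p-value (enumerate n! = 5040 permutations of y under H0): p = 1.000000.
Step 5: alpha = 0.1. fail to reject H0.

tau_b = 0.0476 (C=11, D=10), p = 1.000000, fail to reject H0.


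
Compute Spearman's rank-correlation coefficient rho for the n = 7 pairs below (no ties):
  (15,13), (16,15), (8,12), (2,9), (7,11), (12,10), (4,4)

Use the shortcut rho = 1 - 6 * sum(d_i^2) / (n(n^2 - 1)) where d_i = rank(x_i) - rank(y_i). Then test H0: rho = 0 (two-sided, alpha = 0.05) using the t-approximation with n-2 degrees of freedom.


Step 1: Rank x and y separately (midranks; no ties here).
rank(x): 15->6, 16->7, 8->4, 2->1, 7->3, 12->5, 4->2
rank(y): 13->6, 15->7, 12->5, 9->2, 11->4, 10->3, 4->1
Step 2: d_i = R_x(i) - R_y(i); compute d_i^2.
  (6-6)^2=0, (7-7)^2=0, (4-5)^2=1, (1-2)^2=1, (3-4)^2=1, (5-3)^2=4, (2-1)^2=1
sum(d^2) = 8.
Step 3: rho = 1 - 6*8 / (7*(7^2 - 1)) = 1 - 48/336 = 0.857143.
Step 4: Under H0, t = rho * sqrt((n-2)/(1-rho^2)) = 3.7210 ~ t(5).
Step 5: Two-sided p-value from the t-distribution with 5 df = 0.013697.
Step 6: alpha = 0.05. reject H0.

rho = 0.8571, p = 0.013697, reject H0 at alpha = 0.05.


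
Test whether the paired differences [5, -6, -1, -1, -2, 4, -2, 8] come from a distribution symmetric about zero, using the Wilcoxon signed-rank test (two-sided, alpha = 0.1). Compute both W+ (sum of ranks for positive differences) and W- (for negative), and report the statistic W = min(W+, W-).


Step 1: Drop any zero differences (none here) and take |d_i|.
|d| = [5, 6, 1, 1, 2, 4, 2, 8]
Step 2: Midrank |d_i| (ties get averaged ranks).
ranks: |5|->6, |6|->7, |1|->1.5, |1|->1.5, |2|->3.5, |4|->5, |2|->3.5, |8|->8
Step 3: Attach original signs; sum ranks with positive sign and with negative sign.
W+ = 6 + 5 + 8 = 19
W- = 7 + 1.5 + 1.5 + 3.5 + 3.5 = 17
(Check: W+ + W- = 36 should equal n(n+1)/2 = 36.)
Step 4: Test statistic W = min(W+, W-) = 17.
Step 5: Ties in |d|, so use the tie-corrected normal approximation.
        E[W] = n(n+1)/4 = 8*9/4 = 18.
        Tie groups: |d|=1 (t=2), |d|=2 (t=2); sum(t^3 - t) = 12.
        Var[W] = n(n+1)(2n+1)/24 - sum(t^3-t)/48 = 1224/24 - 12/48 = 50.75.
        z = (W - E[W]) / sqrt(Var[W]) = (17 - 18) / 7.1239 = -0.1404.
        Two-sided p = 2*Phi(z) = 0.888366.
Step 6: alpha = 0.1. fail to reject H0.

W+ = 19, W- = 17, W = min = 17, p = 0.888366, fail to reject H0.


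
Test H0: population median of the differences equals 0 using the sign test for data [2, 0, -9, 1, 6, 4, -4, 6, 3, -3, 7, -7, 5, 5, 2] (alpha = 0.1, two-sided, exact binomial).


Step 1: Discard zero differences. Original n = 15; n_eff = number of nonzero differences = 14.
Nonzero differences (with sign): +2, -9, +1, +6, +4, -4, +6, +3, -3, +7, -7, +5, +5, +2
Step 2: Count signs: positive = 10, negative = 4.
Step 3: Under H0: P(positive) = 0.5, so the number of positives S ~ Bin(14, 0.5).
Step 4: Two-sided exact p-value = sum of Bin(14,0.5) probabilities at or below the observed probability = 0.179565.
Step 5: alpha = 0.1. fail to reject H0.

n_eff = 14, pos = 10, neg = 4, p = 0.179565, fail to reject H0.


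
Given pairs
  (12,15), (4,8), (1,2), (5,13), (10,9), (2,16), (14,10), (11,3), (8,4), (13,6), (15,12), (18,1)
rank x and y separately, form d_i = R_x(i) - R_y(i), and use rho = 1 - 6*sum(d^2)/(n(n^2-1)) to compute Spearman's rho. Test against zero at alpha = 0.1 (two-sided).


Step 1: Rank x and y separately (midranks; no ties here).
rank(x): 12->8, 4->3, 1->1, 5->4, 10->6, 2->2, 14->10, 11->7, 8->5, 13->9, 15->11, 18->12
rank(y): 15->11, 8->6, 2->2, 13->10, 9->7, 16->12, 10->8, 3->3, 4->4, 6->5, 12->9, 1->1
Step 2: d_i = R_x(i) - R_y(i); compute d_i^2.
  (8-11)^2=9, (3-6)^2=9, (1-2)^2=1, (4-10)^2=36, (6-7)^2=1, (2-12)^2=100, (10-8)^2=4, (7-3)^2=16, (5-4)^2=1, (9-5)^2=16, (11-9)^2=4, (12-1)^2=121
sum(d^2) = 318.
Step 3: rho = 1 - 6*318 / (12*(12^2 - 1)) = 1 - 1908/1716 = -0.111888.
Step 4: Under H0, t = rho * sqrt((n-2)/(1-rho^2)) = -0.3561 ~ t(10).
Step 5: Two-sided p-value from the t-distribution with 10 df = 0.729195.
Step 6: alpha = 0.1. fail to reject H0.

rho = -0.1119, p = 0.729195, fail to reject H0 at alpha = 0.1.


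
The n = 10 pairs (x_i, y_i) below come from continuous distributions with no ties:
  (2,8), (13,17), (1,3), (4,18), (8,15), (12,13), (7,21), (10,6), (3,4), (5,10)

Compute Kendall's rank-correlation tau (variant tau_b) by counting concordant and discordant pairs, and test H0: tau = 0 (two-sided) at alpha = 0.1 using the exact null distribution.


Step 1: Enumerate the 45 unordered pairs (i,j) with i<j and classify each by sign(x_j-x_i) * sign(y_j-y_i).
  (1,2):dx=+11,dy=+9->C; (1,3):dx=-1,dy=-5->C; (1,4):dx=+2,dy=+10->C; (1,5):dx=+6,dy=+7->C
  (1,6):dx=+10,dy=+5->C; (1,7):dx=+5,dy=+13->C; (1,8):dx=+8,dy=-2->D; (1,9):dx=+1,dy=-4->D
  (1,10):dx=+3,dy=+2->C; (2,3):dx=-12,dy=-14->C; (2,4):dx=-9,dy=+1->D; (2,5):dx=-5,dy=-2->C
  (2,6):dx=-1,dy=-4->C; (2,7):dx=-6,dy=+4->D; (2,8):dx=-3,dy=-11->C; (2,9):dx=-10,dy=-13->C
  (2,10):dx=-8,dy=-7->C; (3,4):dx=+3,dy=+15->C; (3,5):dx=+7,dy=+12->C; (3,6):dx=+11,dy=+10->C
  (3,7):dx=+6,dy=+18->C; (3,8):dx=+9,dy=+3->C; (3,9):dx=+2,dy=+1->C; (3,10):dx=+4,dy=+7->C
  (4,5):dx=+4,dy=-3->D; (4,6):dx=+8,dy=-5->D; (4,7):dx=+3,dy=+3->C; (4,8):dx=+6,dy=-12->D
  (4,9):dx=-1,dy=-14->C; (4,10):dx=+1,dy=-8->D; (5,6):dx=+4,dy=-2->D; (5,7):dx=-1,dy=+6->D
  (5,8):dx=+2,dy=-9->D; (5,9):dx=-5,dy=-11->C; (5,10):dx=-3,dy=-5->C; (6,7):dx=-5,dy=+8->D
  (6,8):dx=-2,dy=-7->C; (6,9):dx=-9,dy=-9->C; (6,10):dx=-7,dy=-3->C; (7,8):dx=+3,dy=-15->D
  (7,9):dx=-4,dy=-17->C; (7,10):dx=-2,dy=-11->C; (8,9):dx=-7,dy=-2->C; (8,10):dx=-5,dy=+4->D
  (9,10):dx=+2,dy=+6->C
Step 2: C = 31, D = 14, total pairs = 45.
Step 3: tau = (C - D)/(n(n-1)/2) = (31 - 14)/45 = 0.377778.
Step 4: Exact two-sided p-value (enumerate n! = 3628800 permutations of y under H0): p = 0.155742.
Step 5: alpha = 0.1. fail to reject H0.

tau_b = 0.3778 (C=31, D=14), p = 0.155742, fail to reject H0.


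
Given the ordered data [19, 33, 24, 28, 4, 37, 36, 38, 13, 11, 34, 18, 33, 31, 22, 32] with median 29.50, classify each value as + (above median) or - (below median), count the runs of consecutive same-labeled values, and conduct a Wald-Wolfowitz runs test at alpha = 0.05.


Step 1: Compute median = 29.50; label A = above, B = below.
Labels in order: BABBBAAABBABAABA  (n_A = 8, n_B = 8)
Step 2: Count runs R = 10.
Step 3: Under H0 (random ordering), E[R] = 2*n_A*n_B/(n_A+n_B) + 1 = 2*8*8/16 + 1 = 9.0000.
        Var[R] = 2*n_A*n_B*(2*n_A*n_B - n_A - n_B) / ((n_A+n_B)^2 * (n_A+n_B-1)) = 14336/3840 = 3.7333.
        SD[R] = 1.9322.
Step 4: Continuity-corrected z = (R - 0.5 - E[R]) / SD[R] = (10 - 0.5 - 9.0000) / 1.9322 = 0.2588.
Step 5: Two-sided p-value via normal approximation = 2*(1 - Phi(|z|)) = 0.795809.
Step 6: alpha = 0.05. fail to reject H0.

R = 10, z = 0.2588, p = 0.795809, fail to reject H0.


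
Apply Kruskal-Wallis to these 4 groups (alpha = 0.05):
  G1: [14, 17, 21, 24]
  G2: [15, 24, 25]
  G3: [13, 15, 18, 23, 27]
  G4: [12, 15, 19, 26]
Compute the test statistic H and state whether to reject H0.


Step 1: Combine all N = 16 observations and assign midranks.
sorted (value, group, rank): (12,G4,1), (13,G3,2), (14,G1,3), (15,G2,5), (15,G3,5), (15,G4,5), (17,G1,7), (18,G3,8), (19,G4,9), (21,G1,10), (23,G3,11), (24,G1,12.5), (24,G2,12.5), (25,G2,14), (26,G4,15), (27,G3,16)
Step 2: Sum ranks within each group.
R_1 = 32.5 (n_1 = 4)
R_2 = 31.5 (n_2 = 3)
R_3 = 42 (n_3 = 5)
R_4 = 30 (n_4 = 4)
Step 3: H = 12/(N(N+1)) * sum(R_i^2/n_i) - 3(N+1)
     = 12/(16*17) * (32.5^2/4 + 31.5^2/3 + 42^2/5 + 30^2/4) - 3*17
     = 0.044118 * 1172.61 - 51
     = 0.732904.
Step 4: Ties present; correction factor C = 1 - 30/(16^3 - 16) = 0.992647. Corrected H = 0.732904 / 0.992647 = 0.738333.
Step 5: Under H0, H ~ chi^2(3); p-value = 0.864153.
Step 6: alpha = 0.05. fail to reject H0.

H = 0.7383, df = 3, p = 0.864153, fail to reject H0.


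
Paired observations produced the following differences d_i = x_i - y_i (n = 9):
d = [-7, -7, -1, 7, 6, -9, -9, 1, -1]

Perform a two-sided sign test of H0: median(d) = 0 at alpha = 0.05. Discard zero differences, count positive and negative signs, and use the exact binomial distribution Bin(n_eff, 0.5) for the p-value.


Step 1: Discard zero differences. Original n = 9; n_eff = number of nonzero differences = 9.
Nonzero differences (with sign): -7, -7, -1, +7, +6, -9, -9, +1, -1
Step 2: Count signs: positive = 3, negative = 6.
Step 3: Under H0: P(positive) = 0.5, so the number of positives S ~ Bin(9, 0.5).
Step 4: Two-sided exact p-value = sum of Bin(9,0.5) probabilities at or below the observed probability = 0.507812.
Step 5: alpha = 0.05. fail to reject H0.

n_eff = 9, pos = 3, neg = 6, p = 0.507812, fail to reject H0.


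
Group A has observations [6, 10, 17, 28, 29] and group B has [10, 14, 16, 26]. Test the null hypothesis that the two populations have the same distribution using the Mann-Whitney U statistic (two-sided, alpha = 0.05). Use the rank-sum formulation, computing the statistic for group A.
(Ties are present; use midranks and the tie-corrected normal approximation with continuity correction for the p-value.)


Step 1: Combine and sort all 9 observations; assign midranks.
sorted (value, group): (6,X), (10,X), (10,Y), (14,Y), (16,Y), (17,X), (26,Y), (28,X), (29,X)
ranks: 6->1, 10->2.5, 10->2.5, 14->4, 16->5, 17->6, 26->7, 28->8, 29->9
Step 2: Rank sum for X: R1 = 1 + 2.5 + 6 + 8 + 9 = 26.5.
Step 3: U_X = R1 - n1(n1+1)/2 = 26.5 - 5*6/2 = 26.5 - 15 = 11.5.
       U_Y = n1*n2 - U_X = 20 - 11.5 = 8.5.
Step 4: Ties are present, so use the tie-corrected normal approximation (with continuity correction) for the p-value.
Step 5: p-value = 0.805701; compare to alpha = 0.05. fail to reject H0.

U_X = 11.5, p = 0.805701, fail to reject H0 at alpha = 0.05.


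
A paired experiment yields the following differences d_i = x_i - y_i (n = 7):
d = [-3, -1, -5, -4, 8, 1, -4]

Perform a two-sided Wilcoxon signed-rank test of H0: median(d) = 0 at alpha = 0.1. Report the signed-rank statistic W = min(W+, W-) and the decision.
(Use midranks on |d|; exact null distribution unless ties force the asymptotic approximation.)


Step 1: Drop any zero differences (none here) and take |d_i|.
|d| = [3, 1, 5, 4, 8, 1, 4]
Step 2: Midrank |d_i| (ties get averaged ranks).
ranks: |3|->3, |1|->1.5, |5|->6, |4|->4.5, |8|->7, |1|->1.5, |4|->4.5
Step 3: Attach original signs; sum ranks with positive sign and with negative sign.
W+ = 7 + 1.5 = 8.5
W- = 3 + 1.5 + 6 + 4.5 + 4.5 = 19.5
(Check: W+ + W- = 28 should equal n(n+1)/2 = 28.)
Step 4: Test statistic W = min(W+, W-) = 8.5.
Step 5: Ties in |d|, so use the tie-corrected normal approximation.
        E[W] = n(n+1)/4 = 7*8/4 = 14.
        Tie groups: |d|=1 (t=2), |d|=4 (t=2); sum(t^3 - t) = 12.
        Var[W] = n(n+1)(2n+1)/24 - sum(t^3-t)/48 = 840/24 - 12/48 = 34.75.
        z = (W - E[W]) / sqrt(Var[W]) = (8.5 - 14) / 5.8949 = -0.9330.
        Two-sided p = 2*Phi(z) = 0.350816.
Step 6: alpha = 0.1. fail to reject H0.

W+ = 8.5, W- = 19.5, W = min = 8.5, p = 0.350816, fail to reject H0.
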